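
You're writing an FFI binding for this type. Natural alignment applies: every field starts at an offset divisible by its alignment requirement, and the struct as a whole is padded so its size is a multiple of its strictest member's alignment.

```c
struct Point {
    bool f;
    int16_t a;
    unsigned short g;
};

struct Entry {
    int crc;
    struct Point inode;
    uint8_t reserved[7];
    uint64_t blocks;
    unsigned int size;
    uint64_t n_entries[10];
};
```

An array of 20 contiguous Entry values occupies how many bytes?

2400

Point: 0..1  f  (1B, 1-aligned); 1..2  -- padding (1B); 2..4  a  (2B, 2-aligned); 4..6  g  (2B, 2-aligned); sizeof = 6, alignof = 2
0..4  crc  (4B, 4-aligned)
4..10  inode  (6B, 2-aligned)
10..17  reserved  (7B, 1-aligned)
17..24  -- padding (7B)
24..32  blocks  (8B, 8-aligned)
32..36  size  (4B, 4-aligned)
36..40  -- padding (4B)
40..120  n_entries  (80B, 8-aligned)
sizeof = 120, alignof = 8
array of 20: 20 × 120 = 2400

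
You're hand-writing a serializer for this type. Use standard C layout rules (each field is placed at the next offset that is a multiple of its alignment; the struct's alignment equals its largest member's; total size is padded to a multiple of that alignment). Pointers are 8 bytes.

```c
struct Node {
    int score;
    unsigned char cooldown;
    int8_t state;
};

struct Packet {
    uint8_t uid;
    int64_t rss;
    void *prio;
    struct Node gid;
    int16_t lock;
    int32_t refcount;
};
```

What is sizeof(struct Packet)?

40

Node: @0: score [4B, align 4] → 4; @4: cooldown [1B, align 1] → 5; @5: state [1B, align 1] → 6; +2 tail pad (align 4); size 8, align 4
@0: uid [1B, align 1] → 1
+7 pad (align 8)
@8: rss [8B, align 8] → 16
@16: prio [8B, align 8] → 24
@24: gid [8B, align 4] → 32
@32: lock [2B, align 2] → 34
+2 pad (align 4)
@36: refcount [4B, align 4] → 40
size 40, align 8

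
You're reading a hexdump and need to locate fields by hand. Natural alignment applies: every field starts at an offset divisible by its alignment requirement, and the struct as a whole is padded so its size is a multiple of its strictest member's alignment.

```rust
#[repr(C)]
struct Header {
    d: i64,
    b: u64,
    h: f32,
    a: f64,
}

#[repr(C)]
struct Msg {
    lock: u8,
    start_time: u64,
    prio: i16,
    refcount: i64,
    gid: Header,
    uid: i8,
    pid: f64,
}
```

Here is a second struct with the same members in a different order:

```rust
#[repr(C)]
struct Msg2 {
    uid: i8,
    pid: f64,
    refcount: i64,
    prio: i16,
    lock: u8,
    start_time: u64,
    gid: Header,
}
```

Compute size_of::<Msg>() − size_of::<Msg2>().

Header: d at 0 (size 8, align 8) → ends 8; b at 8 (size 8, align 8) → ends 16; h at 16 (size 4, align 4) → ends 20; pad 4 to align 8 for a; a at 24 (size 8, align 8) → ends 32; total 32 bytes, alignment 8
lock at 0 (size 1, align 1) → ends 1
pad 7 to align 8 for start_time
start_time at 8 (size 8, align 8) → ends 16
prio at 16 (size 2, align 2) → ends 18
pad 6 to align 8 for refcount
refcount at 24 (size 8, align 8) → ends 32
gid at 32 (size 32, align 8) → ends 64
uid at 64 (size 1, align 1) → ends 65
pad 7 to align 8 for pid
pid at 72 (size 8, align 8) → ends 80
total 80 bytes, alignment 8
— Msg2 —
uid at 0 (size 1, align 1) → ends 1
pad 7 to align 8 for pid
pid at 8 (size 8, align 8) → ends 16
refcount at 16 (size 8, align 8) → ends 24
prio at 24 (size 2, align 2) → ends 26
lock at 26 (size 1, align 1) → ends 27
pad 5 to align 8 for start_time
start_time at 32 (size 8, align 8) → ends 40
gid at 40 (size 32, align 8) → ends 72
total 72 bytes, alignment 8
80 − 72 = 8

8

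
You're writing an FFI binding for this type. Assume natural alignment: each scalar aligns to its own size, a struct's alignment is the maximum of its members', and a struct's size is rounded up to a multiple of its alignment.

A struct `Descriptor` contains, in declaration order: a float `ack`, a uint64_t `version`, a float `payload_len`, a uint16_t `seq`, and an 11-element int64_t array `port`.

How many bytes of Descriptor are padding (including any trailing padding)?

@0: ack [4B, align 4] → 4
+4 pad (align 8)
@8: version [8B, align 8] → 16
@16: payload_len [4B, align 4] → 20
@20: seq [2B, align 2] → 22
+2 pad (align 8)
@24: port [88B, align 8] → 112
size 112, align 8
data bytes 106, size 112 → padding 6

6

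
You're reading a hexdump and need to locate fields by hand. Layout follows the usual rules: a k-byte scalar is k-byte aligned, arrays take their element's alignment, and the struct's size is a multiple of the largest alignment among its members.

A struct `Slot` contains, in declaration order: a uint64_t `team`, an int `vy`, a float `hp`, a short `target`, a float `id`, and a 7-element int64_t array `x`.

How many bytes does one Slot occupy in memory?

@0: team [8B, align 8] → 8
@8: vy [4B, align 4] → 12
@12: hp [4B, align 4] → 16
@16: target [2B, align 2] → 18
+2 pad (align 4)
@20: id [4B, align 4] → 24
@24: x [56B, align 8] → 80
size 80, align 8

80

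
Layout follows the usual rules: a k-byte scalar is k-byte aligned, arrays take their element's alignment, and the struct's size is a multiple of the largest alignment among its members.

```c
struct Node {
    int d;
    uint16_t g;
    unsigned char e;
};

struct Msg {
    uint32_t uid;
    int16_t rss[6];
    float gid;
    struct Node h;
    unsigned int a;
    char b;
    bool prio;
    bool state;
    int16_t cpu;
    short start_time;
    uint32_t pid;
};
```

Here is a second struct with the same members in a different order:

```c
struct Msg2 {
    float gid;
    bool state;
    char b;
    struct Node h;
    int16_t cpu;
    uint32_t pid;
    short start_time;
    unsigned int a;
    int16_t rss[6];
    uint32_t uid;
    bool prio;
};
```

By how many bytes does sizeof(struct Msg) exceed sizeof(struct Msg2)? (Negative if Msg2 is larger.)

-8

Node: d at 0 (size 4, align 4) → ends 4; g at 4 (size 2, align 2) → ends 6; e at 6 (size 1, align 1) → ends 7; tail pad 1 to reach multiple of 4; total 8 bytes, alignment 4
uid at 0 (size 4, align 4) → ends 4
rss at 4 (size 12, align 2) → ends 16
gid at 16 (size 4, align 4) → ends 20
h at 20 (size 8, align 4) → ends 28
a at 28 (size 4, align 4) → ends 32
b at 32 (size 1, align 1) → ends 33
prio at 33 (size 1, align 1) → ends 34
state at 34 (size 1, align 1) → ends 35
pad 1 to align 2 for cpu
cpu at 36 (size 2, align 2) → ends 38
start_time at 38 (size 2, align 2) → ends 40
pid at 40 (size 4, align 4) → ends 44
total 44 bytes, alignment 4
— Msg2 —
gid at 0 (size 4, align 4) → ends 4
state at 4 (size 1, align 1) → ends 5
b at 5 (size 1, align 1) → ends 6
pad 2 to align 4 for h
h at 8 (size 8, align 4) → ends 16
cpu at 16 (size 2, align 2) → ends 18
pad 2 to align 4 for pid
pid at 20 (size 4, align 4) → ends 24
start_time at 24 (size 2, align 2) → ends 26
pad 2 to align 4 for a
a at 28 (size 4, align 4) → ends 32
rss at 32 (size 12, align 2) → ends 44
uid at 44 (size 4, align 4) → ends 48
prio at 48 (size 1, align 1) → ends 49
tail pad 3 to reach multiple of 4
total 52 bytes, alignment 4
44 − 52 = -8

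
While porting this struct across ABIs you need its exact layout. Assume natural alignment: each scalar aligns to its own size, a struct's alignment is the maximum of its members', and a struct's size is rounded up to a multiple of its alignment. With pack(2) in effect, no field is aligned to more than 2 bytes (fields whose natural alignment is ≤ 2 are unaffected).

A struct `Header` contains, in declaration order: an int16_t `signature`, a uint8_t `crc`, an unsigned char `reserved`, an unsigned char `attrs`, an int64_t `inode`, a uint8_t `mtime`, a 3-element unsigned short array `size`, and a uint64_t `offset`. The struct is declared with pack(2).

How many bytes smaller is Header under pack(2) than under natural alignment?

2

natural layout:
  @0: signature [2B, align 2] → 2
  @2: crc [1B, align 1] → 3
  @3: reserved [1B, align 1] → 4
  @4: attrs [1B, align 1] → 5
  +3 pad (align 8)
  @8: inode [8B, align 8] → 16
  @16: mtime [1B, align 1] → 17
  +1 pad (align 2)
  @18: size [6B, align 2] → 24
  @24: offset [8B, align 8] → 32
  size 32, align 8
packed(2) layout:
  @0: signature [2B, align 2] → 2
  @2: crc [1B, align 1] → 3
  @3: reserved [1B, align 1] → 4
  @4: attrs [1B, align 1] → 5
  +1 pad (align 2)
  @6: inode [8B, align 2] → 14
  @14: mtime [1B, align 1] → 15
  +1 pad (align 2)
  @16: size [6B, align 2] → 22
  @22: offset [8B, align 2] → 30
  size 30, align 2
32 − 30 = 2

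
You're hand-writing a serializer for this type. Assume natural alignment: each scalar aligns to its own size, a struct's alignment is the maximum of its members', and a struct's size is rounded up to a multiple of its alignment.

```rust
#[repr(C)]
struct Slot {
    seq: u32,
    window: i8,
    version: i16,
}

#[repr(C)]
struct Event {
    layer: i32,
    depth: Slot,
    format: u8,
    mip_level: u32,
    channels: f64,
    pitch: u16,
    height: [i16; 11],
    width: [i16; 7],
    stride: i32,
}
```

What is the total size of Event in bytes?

80

Slot: seq at 0 (size 4, align 4) → ends 4; window at 4 (size 1, align 1) → ends 5; pad 1 to align 2 for version; version at 6 (size 2, align 2) → ends 8; total 8 bytes, alignment 4
layer at 0 (size 4, align 4) → ends 4
depth at 4 (size 8, align 4) → ends 12
format at 12 (size 1, align 1) → ends 13
pad 3 to align 4 for mip_level
mip_level at 16 (size 4, align 4) → ends 20
pad 4 to align 8 for channels
channels at 24 (size 8, align 8) → ends 32
pitch at 32 (size 2, align 2) → ends 34
height at 34 (size 22, align 2) → ends 56
width at 56 (size 14, align 2) → ends 70
pad 2 to align 4 for stride
stride at 72 (size 4, align 4) → ends 76
tail pad 4 to reach multiple of 8
total 80 bytes, alignment 8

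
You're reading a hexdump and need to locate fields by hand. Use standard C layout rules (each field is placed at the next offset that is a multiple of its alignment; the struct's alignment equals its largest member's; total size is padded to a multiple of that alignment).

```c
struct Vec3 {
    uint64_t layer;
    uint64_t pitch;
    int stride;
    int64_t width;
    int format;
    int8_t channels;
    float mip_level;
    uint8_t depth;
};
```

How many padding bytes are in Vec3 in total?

10

0..8  layer  (8B, 8-aligned)
8..16  pitch  (8B, 8-aligned)
16..20  stride  (4B, 4-aligned)
20..24  -- padding (4B)
24..32  width  (8B, 8-aligned)
32..36  format  (4B, 4-aligned)
36..37  channels  (1B, 1-aligned)
37..40  -- padding (3B)
40..44  mip_level  (4B, 4-aligned)
44..45  depth  (1B, 1-aligned)
45..48  -- tail padding (3B)
sizeof = 48, alignof = 8
data bytes 38, size 48 → padding 10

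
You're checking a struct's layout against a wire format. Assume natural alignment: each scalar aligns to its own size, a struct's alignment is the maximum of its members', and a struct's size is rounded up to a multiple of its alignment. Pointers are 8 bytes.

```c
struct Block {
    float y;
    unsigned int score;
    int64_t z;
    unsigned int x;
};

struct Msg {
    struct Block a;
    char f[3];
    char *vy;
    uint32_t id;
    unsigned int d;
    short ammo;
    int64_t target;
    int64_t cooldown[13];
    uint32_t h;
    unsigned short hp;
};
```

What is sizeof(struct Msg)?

176

Block: y at 0 (size 4, align 4) → ends 4; score at 4 (size 4, align 4) → ends 8; z at 8 (size 8, align 8) → ends 16; x at 16 (size 4, align 4) → ends 20; tail pad 4 to reach multiple of 8; total 24 bytes, alignment 8
a at 0 (size 24, align 8) → ends 24
f at 24 (size 3, align 1) → ends 27
pad 5 to align 8 for vy
vy at 32 (size 8, align 8) → ends 40
id at 40 (size 4, align 4) → ends 44
d at 44 (size 4, align 4) → ends 48
ammo at 48 (size 2, align 2) → ends 50
pad 6 to align 8 for target
target at 56 (size 8, align 8) → ends 64
cooldown at 64 (size 104, align 8) → ends 168
h at 168 (size 4, align 4) → ends 172
hp at 172 (size 2, align 2) → ends 174
tail pad 2 to reach multiple of 8
total 176 bytes, alignment 8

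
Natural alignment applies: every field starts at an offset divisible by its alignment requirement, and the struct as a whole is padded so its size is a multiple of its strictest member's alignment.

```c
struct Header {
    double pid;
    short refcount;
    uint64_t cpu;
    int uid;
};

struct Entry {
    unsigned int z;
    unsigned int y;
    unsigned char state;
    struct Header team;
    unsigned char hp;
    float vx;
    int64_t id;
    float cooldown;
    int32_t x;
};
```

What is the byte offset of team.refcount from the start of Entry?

24

Header: @0: pid [8B, align 8] → 8; @8: refcount [2B, align 2] → 10; +6 pad (align 8); @16: cpu [8B, align 8] → 24; @24: uid [4B, align 4] → 28; +4 tail pad (align 8); size 32, align 8
@0: z [4B, align 4] → 4
@4: y [4B, align 4] → 8
@8: state [1B, align 1] → 9
+7 pad (align 8)
@16: team [32B, align 8] → 48
within Header: refcount at 8
16 + 8 = 24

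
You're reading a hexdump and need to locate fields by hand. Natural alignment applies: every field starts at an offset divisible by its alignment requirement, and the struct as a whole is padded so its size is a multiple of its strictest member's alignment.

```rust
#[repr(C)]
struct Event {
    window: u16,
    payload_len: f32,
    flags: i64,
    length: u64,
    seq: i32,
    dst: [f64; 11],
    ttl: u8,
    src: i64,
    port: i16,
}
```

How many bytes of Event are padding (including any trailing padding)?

@0: window [2B, align 2] → 2
+2 pad (align 4)
@4: payload_len [4B, align 4] → 8
@8: flags [8B, align 8] → 16
@16: length [8B, align 8] → 24
@24: seq [4B, align 4] → 28
+4 pad (align 8)
@32: dst [88B, align 8] → 120
@120: ttl [1B, align 1] → 121
+7 pad (align 8)
@128: src [8B, align 8] → 136
@136: port [2B, align 2] → 138
+6 tail pad (align 8)
size 144, align 8
data bytes 125, size 144 → padding 19

19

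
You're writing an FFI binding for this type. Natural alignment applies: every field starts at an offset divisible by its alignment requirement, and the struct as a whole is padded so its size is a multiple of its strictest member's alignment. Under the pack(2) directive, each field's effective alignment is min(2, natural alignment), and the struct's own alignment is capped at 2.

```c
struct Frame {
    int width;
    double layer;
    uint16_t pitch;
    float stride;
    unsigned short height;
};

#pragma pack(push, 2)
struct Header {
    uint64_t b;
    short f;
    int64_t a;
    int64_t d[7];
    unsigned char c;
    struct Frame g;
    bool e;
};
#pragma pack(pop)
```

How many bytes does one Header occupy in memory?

Frame: width at 0 (size 4, align 4) → ends 4; pad 4 to align 8 for layer; layer at 8 (size 8, align 8) → ends 16; pitch at 16 (size 2, align 2) → ends 18; pad 2 to align 4 for stride; stride at 20 (size 4, align 4) → ends 24; height at 24 (size 2, align 2) → ends 26; tail pad 6 to reach multiple of 8; total 32 bytes, alignment 8
b at 0 (size 8, align 2) → ends 8
f at 8 (size 2, align 2) → ends 10
a at 10 (size 8, align 2) → ends 18
d at 18 (size 56, align 2) → ends 74
c at 74 (size 1, align 1) → ends 75
pad 1 to align 2 for g
g at 76 (size 32, align 2) → ends 108
e at 108 (size 1, align 1) → ends 109
tail pad 1 to reach multiple of 2
total 110 bytes, alignment 2

110 bytes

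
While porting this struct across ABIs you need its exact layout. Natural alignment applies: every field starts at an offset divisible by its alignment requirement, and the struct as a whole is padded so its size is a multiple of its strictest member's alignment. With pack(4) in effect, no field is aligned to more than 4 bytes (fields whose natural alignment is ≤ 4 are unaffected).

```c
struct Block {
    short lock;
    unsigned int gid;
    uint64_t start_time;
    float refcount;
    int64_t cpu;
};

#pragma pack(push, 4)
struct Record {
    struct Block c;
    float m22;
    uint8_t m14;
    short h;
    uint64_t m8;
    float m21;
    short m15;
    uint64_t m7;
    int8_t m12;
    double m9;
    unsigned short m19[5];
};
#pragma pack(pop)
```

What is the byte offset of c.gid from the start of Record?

Block: @0: lock [2B, align 2] → 2; +2 pad (align 4); @4: gid [4B, align 4] → 8; @8: start_time [8B, align 8] → 16; @16: refcount [4B, align 4] → 20; +4 pad (align 8); @24: cpu [8B, align 8] → 32; size 32, align 8
@0: c [32B, align 4] → 32
within Block: gid at 4
0 + 4 = 4

4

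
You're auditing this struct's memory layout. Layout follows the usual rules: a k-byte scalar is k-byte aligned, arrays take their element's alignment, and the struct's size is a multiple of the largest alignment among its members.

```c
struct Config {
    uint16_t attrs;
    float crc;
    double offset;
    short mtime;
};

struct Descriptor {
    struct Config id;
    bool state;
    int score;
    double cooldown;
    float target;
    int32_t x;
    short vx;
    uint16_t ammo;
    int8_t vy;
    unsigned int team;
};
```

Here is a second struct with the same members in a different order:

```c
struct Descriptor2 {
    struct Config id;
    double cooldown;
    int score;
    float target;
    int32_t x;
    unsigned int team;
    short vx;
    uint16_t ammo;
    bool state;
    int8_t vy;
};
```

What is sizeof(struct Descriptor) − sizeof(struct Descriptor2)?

8

Config: 0..2  attrs  (2B, 2-aligned); 2..4  -- padding (2B); 4..8  crc  (4B, 4-aligned); 8..16  offset  (8B, 8-aligned); 16..18  mtime  (2B, 2-aligned); 18..24  -- tail padding (6B); sizeof = 24, alignof = 8
0..24  id  (24B, 8-aligned)
24..25  state  (1B, 1-aligned)
25..28  -- padding (3B)
28..32  score  (4B, 4-aligned)
32..40  cooldown  (8B, 8-aligned)
40..44  target  (4B, 4-aligned)
44..48  x  (4B, 4-aligned)
48..50  vx  (2B, 2-aligned)
50..52  ammo  (2B, 2-aligned)
52..53  vy  (1B, 1-aligned)
53..56  -- padding (3B)
56..60  team  (4B, 4-aligned)
60..64  -- tail padding (4B)
sizeof = 64, alignof = 8
— Descriptor2 —
0..24  id  (24B, 8-aligned)
24..32  cooldown  (8B, 8-aligned)
32..36  score  (4B, 4-aligned)
36..40  target  (4B, 4-aligned)
40..44  x  (4B, 4-aligned)
44..48  team  (4B, 4-aligned)
48..50  vx  (2B, 2-aligned)
50..52  ammo  (2B, 2-aligned)
52..53  state  (1B, 1-aligned)
53..54  vy  (1B, 1-aligned)
54..56  -- tail padding (2B)
sizeof = 56, alignof = 8
64 − 56 = 8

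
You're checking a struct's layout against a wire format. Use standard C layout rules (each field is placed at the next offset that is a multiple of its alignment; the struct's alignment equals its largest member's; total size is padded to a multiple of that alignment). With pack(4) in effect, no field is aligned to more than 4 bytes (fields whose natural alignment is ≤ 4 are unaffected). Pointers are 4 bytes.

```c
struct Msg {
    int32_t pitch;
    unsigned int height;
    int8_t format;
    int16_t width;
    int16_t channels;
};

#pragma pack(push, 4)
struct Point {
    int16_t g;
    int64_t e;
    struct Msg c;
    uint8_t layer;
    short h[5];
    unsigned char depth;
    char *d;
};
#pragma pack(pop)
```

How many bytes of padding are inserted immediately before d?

3

Msg: 0..4  pitch  (4B, 4-aligned); 4..8  height  (4B, 4-aligned); 8..9  format  (1B, 1-aligned); 9..10  -- padding (1B); 10..12  width  (2B, 2-aligned); 12..14  channels  (2B, 2-aligned); 14..16  -- tail padding (2B); sizeof = 16, alignof = 4
0..2  g  (2B, 2-aligned)
2..4  -- padding (2B)
4..12  e  (8B, 4-aligned)
12..28  c  (16B, 4-aligned)
28..29  layer  (1B, 1-aligned)
29..30  -- padding (1B)
30..40  h  (10B, 2-aligned)
40..41  depth  (1B, 1-aligned)
41..44  -- padding (3B)
44..48  d  (4B, 4-aligned)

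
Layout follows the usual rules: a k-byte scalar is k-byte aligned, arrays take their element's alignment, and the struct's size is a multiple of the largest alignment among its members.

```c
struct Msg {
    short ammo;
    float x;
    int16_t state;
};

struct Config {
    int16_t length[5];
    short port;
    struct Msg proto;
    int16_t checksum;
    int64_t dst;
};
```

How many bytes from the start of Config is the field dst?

Msg: 0..2  ammo  (2B, 2-aligned); 2..4  -- padding (2B); 4..8  x  (4B, 4-aligned); 8..10  state  (2B, 2-aligned); 10..12  -- tail padding (2B); sizeof = 12, alignof = 4
0..10  length  (10B, 2-aligned)
10..12  port  (2B, 2-aligned)
12..24  proto  (12B, 4-aligned)
24..26  checksum  (2B, 2-aligned)
26..32  -- padding (6B)
32..40  dst  (8B, 8-aligned)

32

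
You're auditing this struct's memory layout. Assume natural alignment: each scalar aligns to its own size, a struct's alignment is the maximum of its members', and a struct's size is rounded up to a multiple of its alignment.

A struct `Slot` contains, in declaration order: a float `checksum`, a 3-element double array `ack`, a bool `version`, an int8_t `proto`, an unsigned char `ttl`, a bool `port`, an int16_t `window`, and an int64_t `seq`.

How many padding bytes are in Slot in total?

0..4  checksum  (4B, 4-aligned)
4..8  -- padding (4B)
8..32  ack  (24B, 8-aligned)
32..33  version  (1B, 1-aligned)
33..34  proto  (1B, 1-aligned)
34..35  ttl  (1B, 1-aligned)
35..36  port  (1B, 1-aligned)
36..38  window  (2B, 2-aligned)
38..40  -- padding (2B)
40..48  seq  (8B, 8-aligned)
sizeof = 48, alignof = 8
data bytes 42, size 48 → padding 6

6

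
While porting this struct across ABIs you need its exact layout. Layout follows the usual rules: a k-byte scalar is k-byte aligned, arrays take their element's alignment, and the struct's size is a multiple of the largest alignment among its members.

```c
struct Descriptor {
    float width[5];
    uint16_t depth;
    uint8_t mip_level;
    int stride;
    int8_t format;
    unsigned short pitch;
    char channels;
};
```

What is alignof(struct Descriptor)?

member alignments: width=4, depth=2, mip_level=1, stride=4, format=1, pitch=2, channels=1
max = 4

4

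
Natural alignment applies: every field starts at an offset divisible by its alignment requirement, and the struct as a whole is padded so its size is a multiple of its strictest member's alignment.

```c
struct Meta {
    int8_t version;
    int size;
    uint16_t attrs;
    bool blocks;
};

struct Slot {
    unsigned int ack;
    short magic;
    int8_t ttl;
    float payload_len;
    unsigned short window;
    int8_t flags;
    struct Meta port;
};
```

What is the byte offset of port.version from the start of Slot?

16

Meta: @0: version [1B, align 1] → 1; +3 pad (align 4); @4: size [4B, align 4] → 8; @8: attrs [2B, align 2] → 10; @10: blocks [1B, align 1] → 11; +1 tail pad (align 4); size 12, align 4
@0: ack [4B, align 4] → 4
@4: magic [2B, align 2] → 6
@6: ttl [1B, align 1] → 7
+1 pad (align 4)
@8: payload_len [4B, align 4] → 12
@12: window [2B, align 2] → 14
@14: flags [1B, align 1] → 15
+1 pad (align 4)
@16: port [12B, align 4] → 28
within Meta: version at 0
16 + 0 = 16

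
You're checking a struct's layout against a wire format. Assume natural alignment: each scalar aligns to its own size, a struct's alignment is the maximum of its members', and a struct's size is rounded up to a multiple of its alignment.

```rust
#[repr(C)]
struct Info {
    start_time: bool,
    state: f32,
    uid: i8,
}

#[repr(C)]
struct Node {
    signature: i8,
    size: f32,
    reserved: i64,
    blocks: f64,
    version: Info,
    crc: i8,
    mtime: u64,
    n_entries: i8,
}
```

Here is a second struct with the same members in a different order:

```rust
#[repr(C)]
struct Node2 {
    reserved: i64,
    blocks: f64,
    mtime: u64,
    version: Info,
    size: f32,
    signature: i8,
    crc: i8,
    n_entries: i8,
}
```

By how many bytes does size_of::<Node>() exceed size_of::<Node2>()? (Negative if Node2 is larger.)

8

Info: @0: start_time [1B, align 1] → 1; +3 pad (align 4); @4: state [4B, align 4] → 8; @8: uid [1B, align 1] → 9; +3 tail pad (align 4); size 12, align 4
@0: signature [1B, align 1] → 1
+3 pad (align 4)
@4: size [4B, align 4] → 8
@8: reserved [8B, align 8] → 16
@16: blocks [8B, align 8] → 24
@24: version [12B, align 4] → 36
@36: crc [1B, align 1] → 37
+3 pad (align 8)
@40: mtime [8B, align 8] → 48
@48: n_entries [1B, align 1] → 49
+7 tail pad (align 8)
size 56, align 8
— Node2 —
@0: reserved [8B, align 8] → 8
@8: blocks [8B, align 8] → 16
@16: mtime [8B, align 8] → 24
@24: version [12B, align 4] → 36
@36: size [4B, align 4] → 40
@40: signature [1B, align 1] → 41
@41: crc [1B, align 1] → 42
@42: n_entries [1B, align 1] → 43
+5 tail pad (align 8)
size 48, align 8
56 − 48 = 8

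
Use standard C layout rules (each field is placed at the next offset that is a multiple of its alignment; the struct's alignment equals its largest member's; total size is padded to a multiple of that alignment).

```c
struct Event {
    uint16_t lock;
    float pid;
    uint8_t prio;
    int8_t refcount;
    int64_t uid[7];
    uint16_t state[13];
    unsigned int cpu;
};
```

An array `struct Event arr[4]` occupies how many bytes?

lock at 0 (size 2, align 2) → ends 2
pad 2 to align 4 for pid
pid at 4 (size 4, align 4) → ends 8
prio at 8 (size 1, align 1) → ends 9
refcount at 9 (size 1, align 1) → ends 10
pad 6 to align 8 for uid
uid at 16 (size 56, align 8) → ends 72
state at 72 (size 26, align 2) → ends 98
pad 2 to align 4 for cpu
cpu at 100 (size 4, align 4) → ends 104
total 104 bytes, alignment 8
array of 4: 4 × 104 = 416

416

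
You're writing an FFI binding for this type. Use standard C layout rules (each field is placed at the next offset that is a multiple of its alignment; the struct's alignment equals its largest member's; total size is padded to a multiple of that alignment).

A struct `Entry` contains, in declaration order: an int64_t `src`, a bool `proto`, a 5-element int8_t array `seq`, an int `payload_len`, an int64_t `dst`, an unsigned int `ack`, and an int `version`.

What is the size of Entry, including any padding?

40

0..8  src  (8B, 8-aligned)
8..9  proto  (1B, 1-aligned)
9..14  seq  (5B, 1-aligned)
14..16  -- padding (2B)
16..20  payload_len  (4B, 4-aligned)
20..24  -- padding (4B)
24..32  dst  (8B, 8-aligned)
32..36  ack  (4B, 4-aligned)
36..40  version  (4B, 4-aligned)
sizeof = 40, alignof = 8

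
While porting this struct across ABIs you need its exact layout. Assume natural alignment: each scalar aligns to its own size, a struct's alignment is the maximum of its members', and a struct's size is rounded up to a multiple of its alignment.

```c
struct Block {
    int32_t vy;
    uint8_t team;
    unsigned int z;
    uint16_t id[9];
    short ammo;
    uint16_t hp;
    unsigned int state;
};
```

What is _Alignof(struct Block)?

4

member alignments: vy=4, team=1, z=4, id=2, ammo=2, hp=2, state=4
max = 4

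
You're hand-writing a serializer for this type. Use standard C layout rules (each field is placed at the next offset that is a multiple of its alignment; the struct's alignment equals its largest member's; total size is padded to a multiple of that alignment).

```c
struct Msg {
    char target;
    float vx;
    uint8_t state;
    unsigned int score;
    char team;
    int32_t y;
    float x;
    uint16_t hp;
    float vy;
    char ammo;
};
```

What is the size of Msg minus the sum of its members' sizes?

@0: target [1B, align 1] → 1
+3 pad (align 4)
@4: vx [4B, align 4] → 8
@8: state [1B, align 1] → 9
+3 pad (align 4)
@12: score [4B, align 4] → 16
@16: team [1B, align 1] → 17
+3 pad (align 4)
@20: y [4B, align 4] → 24
@24: x [4B, align 4] → 28
@28: hp [2B, align 2] → 30
+2 pad (align 4)
@32: vy [4B, align 4] → 36
@36: ammo [1B, align 1] → 37
+3 tail pad (align 4)
size 40, align 4
data bytes 26, size 40 → padding 14

14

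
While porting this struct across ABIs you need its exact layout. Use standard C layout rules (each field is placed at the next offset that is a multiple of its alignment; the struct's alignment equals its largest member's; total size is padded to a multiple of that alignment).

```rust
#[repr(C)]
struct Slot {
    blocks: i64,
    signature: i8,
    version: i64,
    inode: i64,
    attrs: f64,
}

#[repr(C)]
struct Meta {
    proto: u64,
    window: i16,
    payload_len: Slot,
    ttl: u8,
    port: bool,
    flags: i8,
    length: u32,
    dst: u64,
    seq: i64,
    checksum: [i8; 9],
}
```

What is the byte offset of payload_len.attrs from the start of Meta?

48

Slot: 0..8  blocks  (8B, 8-aligned); 8..9  signature  (1B, 1-aligned); 9..16  -- padding (7B); 16..24  version  (8B, 8-aligned); 24..32  inode  (8B, 8-aligned); 32..40  attrs  (8B, 8-aligned); sizeof = 40, alignof = 8
0..8  proto  (8B, 8-aligned)
8..10  window  (2B, 2-aligned)
10..16  -- padding (6B)
16..56  payload_len  (40B, 8-aligned)
within Slot: attrs at 32
16 + 32 = 48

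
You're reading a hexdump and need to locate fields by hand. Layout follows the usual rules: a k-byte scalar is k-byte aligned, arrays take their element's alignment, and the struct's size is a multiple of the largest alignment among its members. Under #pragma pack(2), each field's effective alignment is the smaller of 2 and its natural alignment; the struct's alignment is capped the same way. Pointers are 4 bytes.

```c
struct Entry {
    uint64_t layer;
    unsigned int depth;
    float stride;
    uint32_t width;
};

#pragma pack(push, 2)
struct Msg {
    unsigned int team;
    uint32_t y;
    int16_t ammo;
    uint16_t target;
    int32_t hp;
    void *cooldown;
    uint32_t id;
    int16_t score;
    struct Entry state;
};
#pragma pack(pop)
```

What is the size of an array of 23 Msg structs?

Entry: layer at 0 (size 8, align 8) → ends 8; depth at 8 (size 4, align 4) → ends 12; stride at 12 (size 4, align 4) → ends 16; width at 16 (size 4, align 4) → ends 20; tail pad 4 to reach multiple of 8; total 24 bytes, alignment 8
team at 0 (size 4, align 2) → ends 4
y at 4 (size 4, align 2) → ends 8
ammo at 8 (size 2, align 2) → ends 10
target at 10 (size 2, align 2) → ends 12
hp at 12 (size 4, align 2) → ends 16
cooldown at 16 (size 4, align 2) → ends 20
id at 20 (size 4, align 2) → ends 24
score at 24 (size 2, align 2) → ends 26
state at 26 (size 24, align 2) → ends 50
total 50 bytes, alignment 2
array of 23: 23 × 50 = 1150

1150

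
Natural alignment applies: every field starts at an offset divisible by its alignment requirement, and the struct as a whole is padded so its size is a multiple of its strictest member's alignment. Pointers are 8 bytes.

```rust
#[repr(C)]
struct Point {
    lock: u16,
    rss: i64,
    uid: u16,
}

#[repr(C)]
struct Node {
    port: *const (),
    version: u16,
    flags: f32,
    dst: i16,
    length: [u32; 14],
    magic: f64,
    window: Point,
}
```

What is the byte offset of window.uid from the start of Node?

Point: @0: lock [2B, align 2] → 2; +6 pad (align 8); @8: rss [8B, align 8] → 16; @16: uid [2B, align 2] → 18; +6 tail pad (align 8); size 24, align 8
@0: port [8B, align 8] → 8
@8: version [2B, align 2] → 10
+2 pad (align 4)
@12: flags [4B, align 4] → 16
@16: dst [2B, align 2] → 18
+2 pad (align 4)
@20: length [56B, align 4] → 76
+4 pad (align 8)
@80: magic [8B, align 8] → 88
@88: window [24B, align 8] → 112
within Point: uid at 16
88 + 16 = 104

104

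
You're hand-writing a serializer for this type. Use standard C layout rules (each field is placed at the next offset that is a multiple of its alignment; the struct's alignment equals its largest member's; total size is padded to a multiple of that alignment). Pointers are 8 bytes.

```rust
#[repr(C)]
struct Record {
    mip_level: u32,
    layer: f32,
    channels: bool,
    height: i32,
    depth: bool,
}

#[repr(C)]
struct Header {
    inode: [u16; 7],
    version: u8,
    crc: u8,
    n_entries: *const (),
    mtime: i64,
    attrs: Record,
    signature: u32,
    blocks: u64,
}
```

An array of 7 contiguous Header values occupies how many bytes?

Record: 0..4  mip_level  (4B, 4-aligned); 4..8  layer  (4B, 4-aligned); 8..9  channels  (1B, 1-aligned); 9..12  -- padding (3B); 12..16  height  (4B, 4-aligned); 16..17  depth  (1B, 1-aligned); 17..20  -- tail padding (3B); sizeof = 20, alignof = 4
0..14  inode  (14B, 2-aligned)
14..15  version  (1B, 1-aligned)
15..16  crc  (1B, 1-aligned)
16..24  n_entries  (8B, 8-aligned)
24..32  mtime  (8B, 8-aligned)
32..52  attrs  (20B, 4-aligned)
52..56  signature  (4B, 4-aligned)
56..64  blocks  (8B, 8-aligned)
sizeof = 64, alignof = 8
array of 7: 7 × 64 = 448

448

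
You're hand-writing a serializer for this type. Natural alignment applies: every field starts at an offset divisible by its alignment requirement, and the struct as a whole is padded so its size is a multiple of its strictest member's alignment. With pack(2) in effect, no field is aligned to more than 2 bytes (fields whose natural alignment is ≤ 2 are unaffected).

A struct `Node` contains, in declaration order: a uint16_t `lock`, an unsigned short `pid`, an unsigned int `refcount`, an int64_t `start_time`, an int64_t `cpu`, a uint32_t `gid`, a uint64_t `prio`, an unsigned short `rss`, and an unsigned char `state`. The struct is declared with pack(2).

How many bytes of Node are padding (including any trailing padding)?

1

lock at 0 (size 2, align 2) → ends 2
pid at 2 (size 2, align 2) → ends 4
refcount at 4 (size 4, align 2) → ends 8
start_time at 8 (size 8, align 2) → ends 16
cpu at 16 (size 8, align 2) → ends 24
gid at 24 (size 4, align 2) → ends 28
prio at 28 (size 8, align 2) → ends 36
rss at 36 (size 2, align 2) → ends 38
state at 38 (size 1, align 1) → ends 39
tail pad 1 to reach multiple of 2
total 40 bytes, alignment 2
data bytes 39, size 40 → padding 1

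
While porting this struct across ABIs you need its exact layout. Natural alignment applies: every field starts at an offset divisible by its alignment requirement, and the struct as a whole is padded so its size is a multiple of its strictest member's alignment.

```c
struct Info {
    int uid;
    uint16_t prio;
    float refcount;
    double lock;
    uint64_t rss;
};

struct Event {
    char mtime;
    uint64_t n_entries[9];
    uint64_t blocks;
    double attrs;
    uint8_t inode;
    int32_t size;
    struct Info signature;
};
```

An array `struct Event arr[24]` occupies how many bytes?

3264

Info: 0..4  uid  (4B, 4-aligned); 4..6  prio  (2B, 2-aligned); 6..8  -- padding (2B); 8..12  refcount  (4B, 4-aligned); 12..16  -- padding (4B); 16..24  lock  (8B, 8-aligned); 24..32  rss  (8B, 8-aligned); sizeof = 32, alignof = 8
0..1  mtime  (1B, 1-aligned)
1..8  -- padding (7B)
8..80  n_entries  (72B, 8-aligned)
80..88  blocks  (8B, 8-aligned)
88..96  attrs  (8B, 8-aligned)
96..97  inode  (1B, 1-aligned)
97..100  -- padding (3B)
100..104  size  (4B, 4-aligned)
104..136  signature  (32B, 8-aligned)
sizeof = 136, alignof = 8
array of 24: 24 × 136 = 3264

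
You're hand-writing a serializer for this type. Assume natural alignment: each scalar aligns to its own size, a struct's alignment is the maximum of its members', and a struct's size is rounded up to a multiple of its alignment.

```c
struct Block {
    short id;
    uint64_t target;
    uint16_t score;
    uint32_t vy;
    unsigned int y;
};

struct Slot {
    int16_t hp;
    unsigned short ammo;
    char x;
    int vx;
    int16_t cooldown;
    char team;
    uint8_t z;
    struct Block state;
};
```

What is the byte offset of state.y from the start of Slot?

40

Block: id at 0 (size 2, align 2) → ends 2; pad 6 to align 8 for target; target at 8 (size 8, align 8) → ends 16; score at 16 (size 2, align 2) → ends 18; pad 2 to align 4 for vy; vy at 20 (size 4, align 4) → ends 24; y at 24 (size 4, align 4) → ends 28; tail pad 4 to reach multiple of 8; total 32 bytes, alignment 8
hp at 0 (size 2, align 2) → ends 2
ammo at 2 (size 2, align 2) → ends 4
x at 4 (size 1, align 1) → ends 5
pad 3 to align 4 for vx
vx at 8 (size 4, align 4) → ends 12
cooldown at 12 (size 2, align 2) → ends 14
team at 14 (size 1, align 1) → ends 15
z at 15 (size 1, align 1) → ends 16
state at 16 (size 32, align 8) → ends 48
within Block: y at 24
16 + 24 = 40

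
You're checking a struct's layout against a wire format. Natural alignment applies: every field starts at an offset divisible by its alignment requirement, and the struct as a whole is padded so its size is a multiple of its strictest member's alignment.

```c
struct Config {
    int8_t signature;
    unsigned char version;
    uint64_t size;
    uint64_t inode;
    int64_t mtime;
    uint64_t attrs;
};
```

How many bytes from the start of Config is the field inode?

16

@0: signature [1B, align 1] → 1
@1: version [1B, align 1] → 2
+6 pad (align 8)
@8: size [8B, align 8] → 16
@16: inode [8B, align 8] → 24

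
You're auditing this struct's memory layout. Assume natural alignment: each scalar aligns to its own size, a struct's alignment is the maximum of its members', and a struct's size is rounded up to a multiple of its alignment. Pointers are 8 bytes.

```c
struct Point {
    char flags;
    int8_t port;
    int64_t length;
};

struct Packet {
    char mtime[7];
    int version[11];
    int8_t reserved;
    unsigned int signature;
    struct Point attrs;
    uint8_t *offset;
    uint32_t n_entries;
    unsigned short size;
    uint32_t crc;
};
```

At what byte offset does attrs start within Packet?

64

Point: 0..1  flags  (1B, 1-aligned); 1..2  port  (1B, 1-aligned); 2..8  -- padding (6B); 8..16  length  (8B, 8-aligned); sizeof = 16, alignof = 8
0..7  mtime  (7B, 1-aligned)
7..8  -- padding (1B)
8..52  version  (44B, 4-aligned)
52..53  reserved  (1B, 1-aligned)
53..56  -- padding (3B)
56..60  signature  (4B, 4-aligned)
60..64  -- padding (4B)
64..80  attrs  (16B, 8-aligned)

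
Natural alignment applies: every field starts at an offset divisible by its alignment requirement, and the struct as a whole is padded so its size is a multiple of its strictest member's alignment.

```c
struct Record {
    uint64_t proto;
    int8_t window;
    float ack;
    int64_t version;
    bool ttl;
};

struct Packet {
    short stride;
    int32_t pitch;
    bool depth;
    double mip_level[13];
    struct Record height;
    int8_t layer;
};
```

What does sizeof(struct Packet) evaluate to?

Record: @0: proto [8B, align 8] → 8; @8: window [1B, align 1] → 9; +3 pad (align 4); @12: ack [4B, align 4] → 16; @16: version [8B, align 8] → 24; @24: ttl [1B, align 1] → 25; +7 tail pad (align 8); size 32, align 8
@0: stride [2B, align 2] → 2
+2 pad (align 4)
@4: pitch [4B, align 4] → 8
@8: depth [1B, align 1] → 9
+7 pad (align 8)
@16: mip_level [104B, align 8] → 120
@120: height [32B, align 8] → 152
@152: layer [1B, align 1] → 153
+7 tail pad (align 8)
size 160, align 8

160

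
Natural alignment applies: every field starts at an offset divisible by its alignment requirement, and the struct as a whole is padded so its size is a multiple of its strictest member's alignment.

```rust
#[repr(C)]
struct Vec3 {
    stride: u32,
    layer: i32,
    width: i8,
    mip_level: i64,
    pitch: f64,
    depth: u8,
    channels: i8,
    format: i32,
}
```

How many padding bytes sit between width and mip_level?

0..4  stride  (4B, 4-aligned)
4..8  layer  (4B, 4-aligned)
8..9  width  (1B, 1-aligned)
9..16  -- padding (7B)
16..24  mip_level  (8B, 8-aligned)

7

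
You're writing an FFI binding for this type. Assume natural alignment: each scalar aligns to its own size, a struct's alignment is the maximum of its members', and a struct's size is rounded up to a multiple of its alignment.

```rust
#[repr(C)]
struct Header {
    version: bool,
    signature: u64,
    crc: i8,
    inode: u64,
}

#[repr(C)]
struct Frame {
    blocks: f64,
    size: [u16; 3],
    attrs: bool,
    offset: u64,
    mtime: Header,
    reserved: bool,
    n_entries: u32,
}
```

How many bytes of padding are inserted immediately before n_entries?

3

Header: @0: version [1B, align 1] → 1; +7 pad (align 8); @8: signature [8B, align 8] → 16; @16: crc [1B, align 1] → 17; +7 pad (align 8); @24: inode [8B, align 8] → 32; size 32, align 8
@0: blocks [8B, align 8] → 8
@8: size [6B, align 2] → 14
@14: attrs [1B, align 1] → 15
+1 pad (align 8)
@16: offset [8B, align 8] → 24
@24: mtime [32B, align 8] → 56
@56: reserved [1B, align 1] → 57
+3 pad (align 4)
@60: n_entries [4B, align 4] → 64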